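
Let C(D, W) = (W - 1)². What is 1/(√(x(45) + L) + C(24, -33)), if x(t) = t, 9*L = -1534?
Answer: 10404/12028153 - 3*I*√1129/12028153 ≈ 0.00086497 - 8.3805e-6*I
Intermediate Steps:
L = -1534/9 (L = (⅑)*(-1534) = -1534/9 ≈ -170.44)
C(D, W) = (-1 + W)²
1/(√(x(45) + L) + C(24, -33)) = 1/(√(45 - 1534/9) + (-1 - 33)²) = 1/(√(-1129/9) + (-34)²) = 1/(I*√1129/3 + 1156) = 1/(1156 + I*√1129/3)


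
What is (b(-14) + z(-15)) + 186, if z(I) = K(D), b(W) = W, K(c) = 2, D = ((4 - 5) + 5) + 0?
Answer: 174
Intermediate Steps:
D = 4 (D = (-1 + 5) + 0 = 4 + 0 = 4)
z(I) = 2
(b(-14) + z(-15)) + 186 = (-14 + 2) + 186 = -12 + 186 = 174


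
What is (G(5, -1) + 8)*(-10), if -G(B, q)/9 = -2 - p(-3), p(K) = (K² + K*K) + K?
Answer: -1610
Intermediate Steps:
p(K) = K + 2*K² (p(K) = (K² + K²) + K = 2*K² + K = K + 2*K²)
G(B, q) = 153 (G(B, q) = -9*(-2 - (-3)*(1 + 2*(-3))) = -9*(-2 - (-3)*(1 - 6)) = -9*(-2 - (-3)*(-5)) = -9*(-2 - 1*15) = -9*(-2 - 15) = -9*(-17) = 153)
(G(5, -1) + 8)*(-10) = (153 + 8)*(-10) = 161*(-10) = -1610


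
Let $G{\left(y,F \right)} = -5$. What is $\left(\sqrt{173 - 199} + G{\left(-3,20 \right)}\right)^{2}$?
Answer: $\left(5 - i \sqrt{26}\right)^{2} \approx -1.0 - 50.99 i$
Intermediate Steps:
$\left(\sqrt{173 - 199} + G{\left(-3,20 \right)}\right)^{2} = \left(\sqrt{173 - 199} - 5\right)^{2} = \left(\sqrt{-26} - 5\right)^{2} = \left(i \sqrt{26} - 5\right)^{2} = \left(-5 + i \sqrt{26}\right)^{2}$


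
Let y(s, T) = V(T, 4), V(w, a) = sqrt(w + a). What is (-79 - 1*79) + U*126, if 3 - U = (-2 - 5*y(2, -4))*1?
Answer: 472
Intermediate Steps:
V(w, a) = sqrt(a + w)
y(s, T) = sqrt(4 + T)
U = 5 (U = 3 - (-2 - 5*sqrt(4 - 4)) = 3 - (-2 - 5*sqrt(0)) = 3 - (-2 - 5*0) = 3 - (-2 + 0) = 3 - (-2) = 3 - 1*(-2) = 3 + 2 = 5)
(-79 - 1*79) + U*126 = (-79 - 1*79) + 5*126 = (-79 - 79) + 630 = -158 + 630 = 472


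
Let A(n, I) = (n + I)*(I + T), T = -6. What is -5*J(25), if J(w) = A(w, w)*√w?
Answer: -23750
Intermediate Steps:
A(n, I) = (-6 + I)*(I + n) (A(n, I) = (n + I)*(I - 6) = (I + n)*(-6 + I) = (-6 + I)*(I + n))
J(w) = √w*(-12*w + 2*w²) (J(w) = (w² - 6*w - 6*w + w*w)*√w = (w² - 6*w - 6*w + w²)*√w = (-12*w + 2*w²)*√w = √w*(-12*w + 2*w²))
-5*J(25) = -10*25^(3/2)*(-6 + 25) = -10*125*19 = -5*4750 = -23750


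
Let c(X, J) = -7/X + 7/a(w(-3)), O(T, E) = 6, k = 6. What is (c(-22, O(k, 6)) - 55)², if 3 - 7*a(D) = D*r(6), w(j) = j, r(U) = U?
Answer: 11937025/4356 ≈ 2740.4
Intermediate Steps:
a(D) = 3/7 - 6*D/7 (a(D) = 3/7 - D*6/7 = 3/7 - 6*D/7)
c(X, J) = 7/3 - 7/X (c(X, J) = -7/X + 7/(3/7 - 6/7*(-3)) = -7/X + 7/(3/7 + 18/7) = -7/X + 7/3 = 7/3 - 7/X)
(c(-22, O(k, 6)) - 55)² = ((7/3 - 7/(-22)) - 55)² = ((7/3 - 7*(-1/22)) - 55)² = ((7/3 + 7/22) - 55)² = (175/66 - 55)² = (-3455/66)² = 11937025/4356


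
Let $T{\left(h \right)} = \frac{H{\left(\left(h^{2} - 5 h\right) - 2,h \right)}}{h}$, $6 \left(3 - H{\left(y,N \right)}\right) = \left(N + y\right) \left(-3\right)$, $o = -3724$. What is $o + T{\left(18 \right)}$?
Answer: $- \frac{33452}{9} \approx -3716.9$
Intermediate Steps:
$H{\left(y,N \right)} = 3 + \frac{N}{2} + \frac{y}{2}$ ($H{\left(y,N \right)} = 3 - \frac{\left(N + y\right) \left(-3\right)}{6} = 3 - \frac{- 3 N - 3 y}{6} = 3 + \left(\frac{N}{2} + \frac{y}{2}\right) = 3 + \frac{N}{2} + \frac{y}{2}$)
$T{\left(h \right)} = \frac{2 + \frac{h^{2}}{2} - 2 h}{h}$ ($T{\left(h \right)} = \frac{3 + \frac{h}{2} + \frac{\left(h^{2} - 5 h\right) - 2}{2}}{h} = \frac{3 + \frac{h}{2} + \frac{-2 + h^{2} - 5 h}{2}}{h} = \frac{3 + \frac{h}{2} - \left(1 - \frac{h^{2}}{2} + \frac{5 h}{2}\right)}{h} = \frac{2 + \frac{h^{2}}{2} - 2 h}{h}$)
$o + T{\left(18 \right)} = -3724 + \left(-2 + \frac{1}{2} \cdot 18 + \frac{2}{18}\right) = -3724 + \left(-2 + 9 + 2 \cdot \frac{1}{18}\right) = -3724 + \left(-2 + 9 + \frac{1}{9}\right) = -3724 + \frac{64}{9} = - \frac{33452}{9}$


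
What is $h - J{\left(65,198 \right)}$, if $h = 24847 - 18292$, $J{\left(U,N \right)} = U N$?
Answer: $-6315$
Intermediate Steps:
$J{\left(U,N \right)} = N U$
$h = 6555$ ($h = 24847 - 18292 = 6555$)
$h - J{\left(65,198 \right)} = 6555 - 198 \cdot 65 = 6555 - 12870 = -6315$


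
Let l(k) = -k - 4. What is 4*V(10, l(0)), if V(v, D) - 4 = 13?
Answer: 68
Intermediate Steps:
l(k) = -4 - k
V(v, D) = 17 (V(v, D) = 4 + 13 = 17)
4*V(10, l(0)) = 4*17 = 68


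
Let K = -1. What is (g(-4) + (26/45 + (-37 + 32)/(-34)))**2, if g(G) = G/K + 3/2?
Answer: 22676644/585225 ≈ 38.749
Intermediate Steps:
g(G) = 3/2 - G (g(G) = G/(-1) + 3/2 = G*(-1) + 3*(1/2) = -G + 3/2 = 3/2 - G)
(g(-4) + (26/45 + (-37 + 32)/(-34)))**2 = ((3/2 - 1*(-4)) + (26/45 + (-37 + 32)/(-34)))**2 = ((3/2 + 4) + (26*(1/45) - 5*(-1/34)))**2 = (11/2 + (26/45 + 5/34))**2 = (11/2 + 1109/1530)**2 = (4762/765)**2 = 22676644/585225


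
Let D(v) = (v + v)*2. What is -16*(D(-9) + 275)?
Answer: -3824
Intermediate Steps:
D(v) = 4*v (D(v) = (2*v)*2 = 4*v)
-16*(D(-9) + 275) = -16*(4*(-9) + 275) = -16*(-36 + 275) = -16*239 = -3824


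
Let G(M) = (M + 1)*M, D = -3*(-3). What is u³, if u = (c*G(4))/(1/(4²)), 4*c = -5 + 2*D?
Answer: 1124864000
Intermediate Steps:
D = 9
G(M) = M*(1 + M) (G(M) = (1 + M)*M = M*(1 + M))
c = 13/4 (c = (-5 + 2*9)/4 = (-5 + 18)/4 = (¼)*13 = 13/4 ≈ 3.2500)
u = 1040 (u = (13*(4*(1 + 4))/4)/(1/(4²)) = (13*(4*5)/4)/(1/16) = ((13/4)*20)/(1/16) = 65*16 = 1040)
u³ = 1040³ = 1124864000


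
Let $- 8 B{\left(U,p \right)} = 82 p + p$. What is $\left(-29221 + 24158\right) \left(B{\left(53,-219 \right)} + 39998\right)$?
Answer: $- \frac{1712109143}{8} \approx -2.1401 \cdot 10^{8}$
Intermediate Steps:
$B{\left(U,p \right)} = - \frac{83 p}{8}$ ($B{\left(U,p \right)} = - \frac{82 p + p}{8} = - \frac{83 p}{8}$)
$\left(-29221 + 24158\right) \left(B{\left(53,-219 \right)} + 39998\right) = \left(-29221 + 24158\right) \left(\left(- \frac{83}{8}\right) \left(-219\right) + 39998\right) = - 5063 \left(\frac{18177}{8} + 39998\right) = \left(-5063\right) \frac{338161}{8} = - \frac{1712109143}{8}$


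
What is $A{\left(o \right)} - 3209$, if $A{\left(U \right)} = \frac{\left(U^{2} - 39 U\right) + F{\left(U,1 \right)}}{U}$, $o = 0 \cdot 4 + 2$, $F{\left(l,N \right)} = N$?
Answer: $- \frac{6491}{2} \approx -3245.5$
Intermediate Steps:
$o = 2$ ($o = 0 + 2 = 2$)
$A{\left(U \right)} = \frac{1 + U^{2} - 39 U}{U}$ ($A{\left(U \right)} = \frac{\left(U^{2} - 39 U\right) + 1}{U} = \frac{1 + U^{2} - 39 U}{U}$)
$A{\left(o \right)} - 3209 = \left(-39 + 2 + \frac{1}{2}\right) - 3209 = - \frac{73}{2} - 3209 = - \frac{6491}{2}$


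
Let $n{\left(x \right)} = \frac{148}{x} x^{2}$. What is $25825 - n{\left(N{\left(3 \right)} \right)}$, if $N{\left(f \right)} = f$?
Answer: $25381$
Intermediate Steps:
$n{\left(x \right)} = 148 x$
$25825 - n{\left(N{\left(3 \right)} \right)} = 25825 - 148 \cdot 3 = 25825 - 444 = 25381$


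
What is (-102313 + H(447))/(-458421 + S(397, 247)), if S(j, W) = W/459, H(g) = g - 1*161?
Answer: 46830393/210414992 ≈ 0.22256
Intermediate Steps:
H(g) = -161 + g (H(g) = g - 161 = -161 + g)
S(j, W) = W/459 (S(j, W) = W*(1/459) = W/459)
(-102313 + H(447))/(-458421 + S(397, 247)) = (-102313 + (-161 + 447))/(-458421 + (1/459)*247) = (-102313 + 286)/(-458421 + 247/459) = -102027/(-210414992/459) = -102027*(-459/210414992) = 46830393/210414992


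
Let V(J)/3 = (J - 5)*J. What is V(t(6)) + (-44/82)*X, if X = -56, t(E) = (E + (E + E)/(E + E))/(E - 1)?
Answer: 15302/1025 ≈ 14.929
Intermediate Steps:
t(E) = (1 + E)/(-1 + E) (t(E) = (E + (2*E)/((2*E)))/(-1 + E) = (E + (2*E)*(1/(2*E)))/(-1 + E) = (E + 1)/(-1 + E) = (1 + E)/(-1 + E))
V(J) = 3*J*(-5 + J) (V(J) = 3*((J - 5)*J) = 3*((-5 + J)*J) = 3*(J*(-5 + J)) = 3*J*(-5 + J))
V(t(6)) + (-44/82)*X = 3*((1 + 6)/(-1 + 6))*(-5 + (1 + 6)/(-1 + 6)) - 44/82*(-56) = 3*(7/5)*(-5 + 7/5) - 44*1/82*(-56) = 3*((⅕)*7)*(-5 + (⅕)*7) - 22/41*(-56) = 3*(7/5)*(-5 + 7/5) + 1232/41 = 3*(7/5)*(-18/5) + 1232/41 = -378/25 + 1232/41 = 15302/1025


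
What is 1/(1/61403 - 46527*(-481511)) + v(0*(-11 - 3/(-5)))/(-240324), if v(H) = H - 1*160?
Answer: 55025104262800843/82649076689132435580 ≈ 0.00066577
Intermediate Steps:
v(H) = -160 + H (v(H) = H - 160 = -160 + H)
1/(1/61403 - 46527*(-481511)) + v(0*(-11 - 3/(-5)))/(-240324) = 1/(1/61403 - 46527*(-481511)) + (-160 + 0*(-11 - 3/(-5)))/(-240324) = -1/481511/(1/61403 - 46527) + (-160 + 0*(-11 - 3*(-⅕)))*(-1/240324) = -1/481511/(-2856897380/61403) + (-160 + 0*(-11 + ⅗))*(-1/240324) = -61403/2856897380*(-1/481511) + (-160 + 0*(-52/5))*(-1/240324) = 61403/1375627514341180 + (-160 + 0)*(-1/240324) = 61403/1375627514341180 - 160*(-1/240324) = 61403/1375627514341180 + 40/60081 = 55025104262800843/82649076689132435580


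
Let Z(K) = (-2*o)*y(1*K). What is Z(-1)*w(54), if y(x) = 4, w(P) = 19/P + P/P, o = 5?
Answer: -1460/27 ≈ -54.074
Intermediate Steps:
w(P) = 1 + 19/P (w(P) = 19/P + 1 = 1 + 19/P)
Z(K) = -40 (Z(K) = -2*5*4 = -10*4 = -40)
Z(-1)*w(54) = -40*(19 + 54)/54 = -20*73/27 = -40*73/54 = -1460/27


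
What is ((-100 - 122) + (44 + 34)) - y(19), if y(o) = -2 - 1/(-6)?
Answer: -853/6 ≈ -142.17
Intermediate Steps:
y(o) = -11/6 (y(o) = -2 - 1*(-1/6) = -2 + 1/6 = -11/6)
((-100 - 122) + (44 + 34)) - y(19) = ((-100 - 122) + (44 + 34)) - 1*(-11/6) = (-222 + 78) + 11/6 = -144 + 11/6 = -853/6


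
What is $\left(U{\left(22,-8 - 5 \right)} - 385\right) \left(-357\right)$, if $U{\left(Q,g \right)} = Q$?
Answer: $129591$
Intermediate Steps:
$\left(U{\left(22,-8 - 5 \right)} - 385\right) \left(-357\right) = \left(22 - 385\right) \left(-357\right) = \left(-363\right) \left(-357\right) = 129591$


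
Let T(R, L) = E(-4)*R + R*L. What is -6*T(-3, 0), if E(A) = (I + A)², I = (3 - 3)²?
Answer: 288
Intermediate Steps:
I = 0 (I = 0² = 0)
E(A) = A² (E(A) = (0 + A)² = A²)
T(R, L) = 16*R + L*R (T(R, L) = (-4)²*R + R*L = 16*R + L*R)
-6*T(-3, 0) = -(-18)*(16 + 0) = -(-18)*16 = -6*(-48) = 288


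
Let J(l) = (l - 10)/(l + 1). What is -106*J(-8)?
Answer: -1908/7 ≈ -272.57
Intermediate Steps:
J(l) = (-10 + l)/(1 + l)
-106*J(-8) = -106*(-10 - 8)/(1 - 8) = -106*(-18)/(-7) = -(-106)*(-18)/7 = -106*18/7 = -1908/7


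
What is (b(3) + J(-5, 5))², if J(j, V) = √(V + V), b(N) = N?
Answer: (3 + √10)² ≈ 37.974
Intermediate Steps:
J(j, V) = √2*√V (J(j, V) = √(2*V) = √2*√V)
(b(3) + J(-5, 5))² = (3 + √2*√5)² = (3 + √10)²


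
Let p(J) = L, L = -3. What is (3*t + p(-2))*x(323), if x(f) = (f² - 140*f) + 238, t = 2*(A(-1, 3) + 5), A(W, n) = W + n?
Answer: 2314533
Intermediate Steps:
t = 14 (t = 2*((-1 + 3) + 5) = 2*(2 + 5) = 2*7 = 14)
p(J) = -3
x(f) = 238 + f² - 140*f
(3*t + p(-2))*x(323) = (3*14 - 3)*(238 + 323² - 140*323) = (42 - 3)*(238 + 104329 - 45220) = 39*59347 = 2314533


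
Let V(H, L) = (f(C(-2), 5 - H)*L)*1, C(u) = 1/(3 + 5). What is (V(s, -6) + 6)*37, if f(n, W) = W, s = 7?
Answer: 666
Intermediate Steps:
C(u) = ⅛ (C(u) = 1/8 = ⅛)
V(H, L) = L*(5 - H) (V(H, L) = ((5 - H)*L)*1 = (L*(5 - H))*1 = L*(5 - H))
(V(s, -6) + 6)*37 = (-6*(5 - 1*7) + 6)*37 = (-6*(5 - 7) + 6)*37 = (-6*(-2) + 6)*37 = (12 + 6)*37 = 18*37 = 666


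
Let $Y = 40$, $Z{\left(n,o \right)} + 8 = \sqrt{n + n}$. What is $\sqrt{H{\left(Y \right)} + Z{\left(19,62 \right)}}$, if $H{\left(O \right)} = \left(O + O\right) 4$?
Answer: $\sqrt{312 + \sqrt{38}} \approx 17.837$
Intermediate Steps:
$Z{\left(n,o \right)} = -8 + \sqrt{2} \sqrt{n}$ ($Z{\left(n,o \right)} = -8 + \sqrt{n + n} = -8 + \sqrt{2 n} = -8 + \sqrt{2} \sqrt{n}$)
$H{\left(O \right)} = 8 O$ ($H{\left(O \right)} = 2 O 4 = 8 O$)
$\sqrt{H{\left(Y \right)} + Z{\left(19,62 \right)}} = \sqrt{8 \cdot 40 - \left(8 - \sqrt{2} \sqrt{19}\right)} = \sqrt{320 - \left(8 - \sqrt{38}\right)} = \sqrt{312 + \sqrt{38}}$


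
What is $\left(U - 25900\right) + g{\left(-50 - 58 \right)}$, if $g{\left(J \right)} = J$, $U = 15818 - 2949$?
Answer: $-13139$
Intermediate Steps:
$U = 12869$
$\left(U - 25900\right) + g{\left(-50 - 58 \right)} = \left(12869 - 25900\right) - 108 = -13031 - 108 = -13139$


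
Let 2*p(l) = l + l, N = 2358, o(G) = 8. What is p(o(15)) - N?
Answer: -2350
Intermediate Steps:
p(l) = l (p(l) = (l + l)/2 = (2*l)/2 = l)
p(o(15)) - N = 8 - 1*2358 = 8 - 2358 = -2350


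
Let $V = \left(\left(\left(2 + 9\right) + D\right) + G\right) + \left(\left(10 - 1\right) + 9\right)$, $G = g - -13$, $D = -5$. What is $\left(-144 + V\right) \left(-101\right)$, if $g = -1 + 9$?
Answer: $9999$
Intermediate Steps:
$g = 8$
$G = 21$ ($G = 8 - -13 = 8 + 13 = 21$)
$V = 45$ ($V = \left(\left(\left(2 + 9\right) - 5\right) + 21\right) + \left(\left(10 - 1\right) + 9\right) = \left(\left(11 - 5\right) + 21\right) + \left(9 + 9\right) = \left(6 + 21\right) + 18 = 27 + 18 = 45$)
$\left(-144 + V\right) \left(-101\right) = \left(-144 + 45\right) \left(-101\right) = \left(-99\right) \left(-101\right) = 9999$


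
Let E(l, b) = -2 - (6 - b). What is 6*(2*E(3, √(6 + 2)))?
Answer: -96 + 24*√2 ≈ -62.059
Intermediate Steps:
E(l, b) = -8 + b (E(l, b) = -2 + (-6 + b) = -8 + b)
6*(2*E(3, √(6 + 2))) = 6*(2*(-8 + √(6 + 2))) = 6*(2*(-8 + √8)) = 6*(2*(-8 + 2*√2)) = 6*(-16 + 4*√2) = -96 + 24*√2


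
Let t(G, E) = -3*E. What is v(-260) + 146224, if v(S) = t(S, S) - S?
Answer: 147264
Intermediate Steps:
v(S) = -4*S (v(S) = -3*S - S = -4*S)
v(-260) + 146224 = -4*(-260) + 146224 = 1040 + 146224 = 147264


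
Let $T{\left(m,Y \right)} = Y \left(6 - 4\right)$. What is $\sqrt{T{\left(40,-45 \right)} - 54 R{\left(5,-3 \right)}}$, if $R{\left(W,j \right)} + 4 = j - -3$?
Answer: $3 \sqrt{14} \approx 11.225$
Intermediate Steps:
$R{\left(W,j \right)} = -1 + j$ ($R{\left(W,j \right)} = -4 + \left(j - -3\right) = -4 + \left(j + 3\right) = -4 + \left(3 + j\right) = -1 + j$)
$T{\left(m,Y \right)} = 2 Y$ ($T{\left(m,Y \right)} = Y 2 = 2 Y$)
$\sqrt{T{\left(40,-45 \right)} - 54 R{\left(5,-3 \right)}} = \sqrt{2 \left(-45\right) - 54 \left(-1 - 3\right)} = \sqrt{-90 - -216} = \sqrt{-90 + 216} = \sqrt{126} = 3 \sqrt{14}$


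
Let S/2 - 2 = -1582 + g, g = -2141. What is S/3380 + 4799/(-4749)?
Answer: -25781339/8025810 ≈ -3.2123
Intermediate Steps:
S = -7442 (S = 4 + 2*(-1582 - 2141) = 4 + 2*(-3723) = 4 - 7446 = -7442)
S/3380 + 4799/(-4749) = -7442/3380 + 4799/(-4749) = -7442*1/3380 + 4799*(-1/4749) = -3721/1690 - 4799/4749 = -25781339/8025810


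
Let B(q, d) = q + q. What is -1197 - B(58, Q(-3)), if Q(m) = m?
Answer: -1313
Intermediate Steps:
B(q, d) = 2*q
-1197 - B(58, Q(-3)) = -1197 - 2*58 = -1197 - 1*116 = -1197 - 116 = -1313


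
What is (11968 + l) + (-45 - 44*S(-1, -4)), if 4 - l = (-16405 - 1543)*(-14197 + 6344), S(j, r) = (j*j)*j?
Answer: -140933673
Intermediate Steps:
S(j, r) = j³ (S(j, r) = j²*j = j³)
l = -140945640 (l = 4 - (-16405 - 1543)*(-14197 + 6344) = 4 - (-17948)*(-7853) = 4 - 1*140945644 = 4 - 140945644 = -140945640)
(11968 + l) + (-45 - 44*S(-1, -4)) = (11968 - 140945640) + (-45 - 44*(-1)³) = -140933672 + (-45 - 44*(-1)) = -140933672 + (-45 + 44) = -140933672 - 1 = -140933673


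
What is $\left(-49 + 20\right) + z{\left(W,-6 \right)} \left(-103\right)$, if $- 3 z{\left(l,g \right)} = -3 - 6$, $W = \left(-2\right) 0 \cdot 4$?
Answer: $-338$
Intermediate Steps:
$W = 0$ ($W = 0 \cdot 4 = 0$)
$z{\left(l,g \right)} = 3$ ($z{\left(l,g \right)} = - \frac{-3 - 6}{3} = \left(- \frac{1}{3}\right) \left(-9\right) = 3$)
$\left(-49 + 20\right) + z{\left(W,-6 \right)} \left(-103\right) = \left(-49 + 20\right) + 3 \left(-103\right) = -29 - 309 = -338$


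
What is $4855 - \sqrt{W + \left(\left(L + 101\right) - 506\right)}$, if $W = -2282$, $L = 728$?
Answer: $4855 - i \sqrt{1959} \approx 4855.0 - 44.261 i$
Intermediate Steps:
$4855 - \sqrt{W + \left(\left(L + 101\right) - 506\right)} = 4855 - \sqrt{-2282 + \left(\left(728 + 101\right) - 506\right)} = 4855 - \sqrt{-2282 + \left(829 - 506\right)} = 4855 - \sqrt{-2282 + 323} = 4855 - \sqrt{-1959} = 4855 - i \sqrt{1959}$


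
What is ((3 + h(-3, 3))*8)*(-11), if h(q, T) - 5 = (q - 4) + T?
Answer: -352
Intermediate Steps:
h(q, T) = 1 + T + q (h(q, T) = 5 + ((q - 4) + T) = 5 + ((-4 + q) + T) = 5 + (-4 + T + q) = 1 + T + q)
((3 + h(-3, 3))*8)*(-11) = ((3 + (1 + 3 - 3))*8)*(-11) = ((3 + 1)*8)*(-11) = (4*8)*(-11) = 32*(-11) = -352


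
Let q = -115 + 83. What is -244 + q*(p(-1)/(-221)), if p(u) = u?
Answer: -53956/221 ≈ -244.14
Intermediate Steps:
q = -32
-244 + q*(p(-1)/(-221)) = -244 - (-32)/(-221) = -244 - (-32)*(-1)/221 = -244 - 32*1/221 = -244 - 32/221 = -53956/221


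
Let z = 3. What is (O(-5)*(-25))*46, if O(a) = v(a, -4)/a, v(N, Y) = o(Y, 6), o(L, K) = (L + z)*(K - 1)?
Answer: -1150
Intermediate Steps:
o(L, K) = (-1 + K)*(3 + L) (o(L, K) = (L + 3)*(K - 1) = (3 + L)*(-1 + K) = (-1 + K)*(3 + L))
v(N, Y) = 15 + 5*Y (v(N, Y) = -3 - Y + 3*6 + 6*Y = -3 - Y + 18 + 6*Y = 15 + 5*Y)
O(a) = -5/a (O(a) = (15 + 5*(-4))/a = (15 - 20)/a = -5/a)
(O(-5)*(-25))*46 = (-5/(-5)*(-25))*46 = (-5*(-1/5)*(-25))*46 = (1*(-25))*46 = -25*46 = -1150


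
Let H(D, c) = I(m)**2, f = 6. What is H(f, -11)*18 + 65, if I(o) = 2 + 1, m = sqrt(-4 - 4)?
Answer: 227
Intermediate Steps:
m = 2*I*sqrt(2) (m = sqrt(-8) = 2*I*sqrt(2) ≈ 2.8284*I)
I(o) = 3
H(D, c) = 9 (H(D, c) = 3**2 = 9)
H(f, -11)*18 + 65 = 9*18 + 65 = 162 + 65 = 227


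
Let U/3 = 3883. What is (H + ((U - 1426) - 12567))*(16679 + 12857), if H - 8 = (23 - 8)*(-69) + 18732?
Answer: 453702496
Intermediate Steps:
U = 11649 (U = 3*3883 = 11649)
H = 17705 (H = 8 + ((23 - 8)*(-69) + 18732) = 8 + (15*(-69) + 18732) = 8 + (-1035 + 18732) = 8 + 17697 = 17705)
(H + ((U - 1426) - 12567))*(16679 + 12857) = (17705 + ((11649 - 1426) - 12567))*(16679 + 12857) = (17705 + (10223 - 12567))*29536 = (17705 - 2344)*29536 = 15361*29536 = 453702496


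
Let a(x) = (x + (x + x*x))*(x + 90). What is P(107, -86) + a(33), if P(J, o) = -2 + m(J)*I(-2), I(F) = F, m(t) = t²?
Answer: 119165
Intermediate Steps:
P(J, o) = -2 - 2*J² (P(J, o) = -2 + J²*(-2) = -2 - 2*J²)
a(x) = (90 + x)*(x² + 2*x) (a(x) = (x + (x + x²))*(90 + x) = (x² + 2*x)*(90 + x) = (90 + x)*(x² + 2*x))
P(107, -86) + a(33) = (-2 - 2*107²) + 33*(180 + 33² + 92*33) = (-2 - 2*11449) + 33*(180 + 1089 + 3036) = (-2 - 22898) + 33*4305 = -22900 + 142065 = 119165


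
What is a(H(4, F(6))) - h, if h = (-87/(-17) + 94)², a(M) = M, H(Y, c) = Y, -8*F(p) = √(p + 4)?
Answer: -2838069/289 ≈ -9820.3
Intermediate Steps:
F(p) = -√(4 + p)/8 (F(p) = -√(p + 4)/8 = -√(4 + p)/8)
h = 2839225/289 (h = (-87*(-1/17) + 94)² = (87/17 + 94)² = (1685/17)² = 2839225/289 ≈ 9824.3)
a(H(4, F(6))) - h = 4 - 1*2839225/289 = 4 - 2839225/289 = -2838069/289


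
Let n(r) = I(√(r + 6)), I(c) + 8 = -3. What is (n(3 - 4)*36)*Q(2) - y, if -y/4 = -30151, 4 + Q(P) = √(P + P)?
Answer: -119812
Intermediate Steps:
Q(P) = -4 + √2*√P (Q(P) = -4 + √(P + P) = -4 + √(2*P) = -4 + √2*√P)
y = 120604 (y = -4*(-30151) = 120604)
I(c) = -11 (I(c) = -8 - 3 = -11)
n(r) = -11
(n(3 - 4)*36)*Q(2) - y = (-11*36)*(-4 + √2*√2) - 1*120604 = -396*(-4 + 2) - 120604 = -396*(-2) - 120604 = 792 - 120604 = -119812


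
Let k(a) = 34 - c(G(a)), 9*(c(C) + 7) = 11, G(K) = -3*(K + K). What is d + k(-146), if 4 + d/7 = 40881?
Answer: 2575609/9 ≈ 2.8618e+5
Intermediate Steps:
d = 286139 (d = -28 + 7*40881 = -28 + 286167 = 286139)
G(K) = -6*K
c(C) = -52/9 (c(C) = -7 + (1/9)*11 = -7 + 11/9 = -52/9)
k(a) = 358/9 (k(a) = 34 - 1*(-52/9) = 34 + 52/9 = 358/9)
d + k(-146) = 286139 + 358/9 = 2575609/9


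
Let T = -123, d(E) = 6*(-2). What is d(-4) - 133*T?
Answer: 16347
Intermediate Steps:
d(E) = -12
d(-4) - 133*T = -12 - 133*(-123) = -12 + 16359 = 16347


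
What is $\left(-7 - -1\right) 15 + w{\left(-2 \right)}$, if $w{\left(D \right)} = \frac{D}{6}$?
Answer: $- \frac{271}{3} \approx -90.333$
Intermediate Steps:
$w{\left(D \right)} = \frac{D}{6}$ ($w{\left(D \right)} = D \frac{1}{6} = \frac{D}{6}$)
$\left(-7 - -1\right) 15 + w{\left(-2 \right)} = \left(-7 - -1\right) 15 + \frac{1}{6} \left(-2\right) = \left(-7 + 1\right) 15 - \frac{1}{3} = \left(-6\right) 15 - \frac{1}{3} = -90 - \frac{1}{3} = - \frac{271}{3}$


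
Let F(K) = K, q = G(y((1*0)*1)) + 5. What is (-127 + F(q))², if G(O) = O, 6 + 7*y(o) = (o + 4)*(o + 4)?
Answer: 712336/49 ≈ 14537.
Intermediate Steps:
y(o) = -6/7 + (4 + o)²/7 (y(o) = -6/7 + ((o + 4)*(o + 4))/7 = -6/7 + ((4 + o)*(4 + o))/7 = -6/7 + (4 + o)²/7)
q = 45/7 (q = (-6/7 + (4 + (1*0)*1)²/7) + 5 = (-6/7 + (4 + 0*1)²/7) + 5 = (-6/7 + (4 + 0)²/7) + 5 = (-6/7 + (⅐)*4²) + 5 = (-6/7 + (⅐)*16) + 5 = (-6/7 + 16/7) + 5 = 10/7 + 5 = 45/7 ≈ 6.4286)
(-127 + F(q))² = (-127 + 45/7)² = (-844/7)² = 712336/49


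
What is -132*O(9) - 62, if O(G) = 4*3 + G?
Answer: -2834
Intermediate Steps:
O(G) = 12 + G
-132*O(9) - 62 = -132*(12 + 9) - 62 = -132*21 - 62 = -2772 - 62 = -2834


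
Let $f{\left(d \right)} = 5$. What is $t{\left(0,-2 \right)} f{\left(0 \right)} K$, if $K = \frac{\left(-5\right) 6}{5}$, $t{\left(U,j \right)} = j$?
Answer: $60$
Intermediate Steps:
$K = -6$ ($K = \left(-30\right) \frac{1}{5} = -6$)
$t{\left(0,-2 \right)} f{\left(0 \right)} K = \left(-2\right) 5 \left(-6\right) = \left(-10\right) \left(-6\right) = 60$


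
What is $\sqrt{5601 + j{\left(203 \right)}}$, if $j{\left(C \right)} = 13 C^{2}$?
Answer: $\sqrt{541318} \approx 735.74$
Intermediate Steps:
$\sqrt{5601 + j{\left(203 \right)}} = \sqrt{5601 + 13 \cdot 203^{2}} = \sqrt{5601 + 13 \cdot 41209} = \sqrt{5601 + 535717} = \sqrt{541318}$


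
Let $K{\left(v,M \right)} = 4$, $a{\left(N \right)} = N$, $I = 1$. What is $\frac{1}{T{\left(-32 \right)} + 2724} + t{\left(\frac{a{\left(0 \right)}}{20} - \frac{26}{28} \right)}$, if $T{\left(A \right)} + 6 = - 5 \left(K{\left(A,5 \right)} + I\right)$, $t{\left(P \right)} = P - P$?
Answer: $\frac{1}{2693} \approx 0.00037133$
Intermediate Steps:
$t{\left(P \right)} = 0$
$T{\left(A \right)} = -31$ ($T{\left(A \right)} = -6 - 5 \left(4 + 1\right) = -6 - 25 = -31$)
$\frac{1}{T{\left(-32 \right)} + 2724} + t{\left(\frac{a{\left(0 \right)}}{20} - \frac{26}{28} \right)} = \frac{1}{-31 + 2724} + 0 = \frac{1}{2693} + 0 = \frac{1}{2693}$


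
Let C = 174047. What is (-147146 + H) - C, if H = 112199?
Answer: -208994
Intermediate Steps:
(-147146 + H) - C = (-147146 + 112199) - 1*174047 = -34947 - 174047 = -208994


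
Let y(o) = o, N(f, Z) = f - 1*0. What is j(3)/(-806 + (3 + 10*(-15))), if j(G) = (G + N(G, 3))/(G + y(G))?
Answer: -1/953 ≈ -0.0010493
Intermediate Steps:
N(f, Z) = f (N(f, Z) = f + 0 = f)
j(G) = 1 (j(G) = (G + G)/(G + G) = (2*G)/((2*G)) = (2*G)*(1/(2*G)) = 1)
j(3)/(-806 + (3 + 10*(-15))) = 1/(-806 + (3 + 10*(-15))) = 1/(-806 + (3 - 150)) = 1/(-806 - 147) = 1/(-953) = 1*(-1/953) = -1/953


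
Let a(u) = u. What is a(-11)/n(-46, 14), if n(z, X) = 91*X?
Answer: -11/1274 ≈ -0.0086342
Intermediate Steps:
a(-11)/n(-46, 14) = -11/(91*14) = -11/1274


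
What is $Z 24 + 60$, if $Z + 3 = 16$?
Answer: $372$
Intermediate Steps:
$Z = 13$ ($Z = -3 + 16 = 13$)
$Z 24 + 60 = 13 \cdot 24 + 60 = 312 + 60 = 372$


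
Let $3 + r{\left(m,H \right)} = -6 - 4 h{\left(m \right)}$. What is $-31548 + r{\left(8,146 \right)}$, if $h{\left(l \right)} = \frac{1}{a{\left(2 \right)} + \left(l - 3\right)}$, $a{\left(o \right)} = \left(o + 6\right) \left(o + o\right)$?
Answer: $- \frac{1167613}{37} \approx -31557.0$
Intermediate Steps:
$a{\left(o \right)} = 2 o \left(6 + o\right)$ ($a{\left(o \right)} = \left(6 + o\right) 2 o = 2 o \left(6 + o\right)$)
$h{\left(l \right)} = \frac{1}{29 + l}$ ($h{\left(l \right)} = \frac{1}{2 \cdot 2 \left(6 + 2\right) + \left(l - 3\right)} = \frac{1}{2 \cdot 2 \cdot 8 + \left(-3 + l\right)} = \frac{1}{32 + \left(-3 + l\right)} = \frac{1}{29 + l}$)
$r{\left(m,H \right)} = -9 - \frac{4}{29 + m}$ ($r{\left(m,H \right)} = -3 - \left(6 + \frac{4}{29 + m}\right) = -9 - \frac{4}{29 + m}$)
$-31548 + r{\left(8,146 \right)} = -31548 + \frac{-265 - 72}{29 + 8} = -31548 + \frac{-265 - 72}{37} = -31548 + \frac{1}{37} \left(-337\right) = -31548 - \frac{337}{37} = - \frac{1167613}{37}$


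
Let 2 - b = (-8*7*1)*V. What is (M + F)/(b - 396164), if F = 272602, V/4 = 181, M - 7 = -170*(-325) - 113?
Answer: -163873/177809 ≈ -0.92162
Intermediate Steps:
M = 55144 (M = 7 + (-170*(-325) - 113) = 7 + (55250 - 113) = 7 + 55137 = 55144)
V = 724 (V = 4*181 = 724)
b = 40546 (b = 2 - -8*7*1*724 = 2 - (-56*1)*724 = 2 - (-56)*724 = 2 - 1*(-40544) = 2 + 40544 = 40546)
(M + F)/(b - 396164) = (55144 + 272602)/(40546 - 396164) = 327746/(-355618) = 327746*(-1/355618) = -163873/177809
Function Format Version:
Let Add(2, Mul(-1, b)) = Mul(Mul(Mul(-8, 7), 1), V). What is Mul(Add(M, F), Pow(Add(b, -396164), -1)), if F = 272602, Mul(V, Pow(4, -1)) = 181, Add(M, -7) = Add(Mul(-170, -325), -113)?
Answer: Rational(-163873, 177809) ≈ -0.92162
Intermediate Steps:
M = 55144 (M = Add(7, Add(Mul(-170, -325), -113)) = Add(7, Add(55250, -113)) = Add(7, 55137) = 55144)
V = 724 (V = Mul(4, 181) = 724)
b = 40546 (b = Add(2, Mul(-1, Mul(Mul(Mul(-8, 7), 1), 724))) = Add(2, Mul(-1, Mul(Mul(-56, 1), 724))) = Add(2, Mul(-1, Mul(-56, 724))) = Add(2, Mul(-1, -40544)) = Add(2, 40544) = 40546)
Mul(Add(M, F), Pow(Add(b, -396164), -1)) = Mul(Add(55144, 272602), Pow(Add(40546, -396164), -1)) = Mul(327746, Pow(-355618, -1)) = Mul(327746, Rational(-1, 355618)) = Rational(-163873, 177809)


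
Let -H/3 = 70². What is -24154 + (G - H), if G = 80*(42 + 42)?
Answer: -2734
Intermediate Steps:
G = 6720 (G = 80*84 = 6720)
H = -14700 (H = -3*70² = -3*4900 = -14700)
-24154 + (G - H) = -24154 + (6720 - 1*(-14700)) = -24154 + (6720 + 14700) = -24154 + 21420 = -2734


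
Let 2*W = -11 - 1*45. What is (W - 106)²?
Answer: 17956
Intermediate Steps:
W = -28 (W = (-11 - 1*45)/2 = (-11 - 45)/2 = (½)*(-56) = -28)
(W - 106)² = (-28 - 106)² = (-134)² = 17956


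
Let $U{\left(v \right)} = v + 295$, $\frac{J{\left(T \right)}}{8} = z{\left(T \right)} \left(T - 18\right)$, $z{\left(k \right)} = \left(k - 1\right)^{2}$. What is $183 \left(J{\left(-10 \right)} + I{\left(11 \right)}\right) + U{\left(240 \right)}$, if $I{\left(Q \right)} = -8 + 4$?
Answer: $-4960229$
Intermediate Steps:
$z{\left(k \right)} = \left(-1 + k\right)^{2}$
$J{\left(T \right)} = 8 \left(-1 + T\right)^{2} \left(-18 + T\right)$ ($J{\left(T \right)} = 8 \left(-1 + T\right)^{2} \left(T - 18\right) = 8 \left(-1 + T\right)^{2} \left(-18 + T\right)$)
$I{\left(Q \right)} = -4$
$U{\left(v \right)} = 295 + v$
$183 \left(J{\left(-10 \right)} + I{\left(11 \right)}\right) + U{\left(240 \right)} = 183 \left(8 \left(-1 - 10\right)^{2} \left(-18 - 10\right) - 4\right) + \left(295 + 240\right) = 183 \left(8 \left(-11\right)^{2} \left(-28\right) - 4\right) + 535 = 183 \left(8 \cdot 121 \left(-28\right) - 4\right) + 535 = 183 \left(-27104 - 4\right) + 535 = 183 \left(-27108\right) + 535 = -4960764 + 535 = -4960229$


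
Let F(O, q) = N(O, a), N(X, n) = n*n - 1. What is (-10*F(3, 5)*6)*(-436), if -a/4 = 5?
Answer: 10437840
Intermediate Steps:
a = -20 (a = -4*5 = -20)
N(X, n) = -1 + n² (N(X, n) = n² - 1 = -1 + n²)
F(O, q) = 399 (F(O, q) = -1 + (-20)² = -1 + 400 = 399)
(-10*F(3, 5)*6)*(-436) = (-10*399*6)*(-436) = -3990*6*(-436) = -23940*(-436) = 10437840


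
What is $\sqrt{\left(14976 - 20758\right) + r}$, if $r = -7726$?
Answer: $2 i \sqrt{3377} \approx 116.22 i$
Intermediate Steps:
$\sqrt{\left(14976 - 20758\right) + r} = \sqrt{\left(14976 - 20758\right) - 7726} = \sqrt{-5782 - 7726} = \sqrt{-13508} = 2 i \sqrt{3377}$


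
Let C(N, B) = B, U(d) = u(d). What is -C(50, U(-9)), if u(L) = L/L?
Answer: -1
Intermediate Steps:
u(L) = 1
U(d) = 1
-C(50, U(-9)) = -1*1 = -1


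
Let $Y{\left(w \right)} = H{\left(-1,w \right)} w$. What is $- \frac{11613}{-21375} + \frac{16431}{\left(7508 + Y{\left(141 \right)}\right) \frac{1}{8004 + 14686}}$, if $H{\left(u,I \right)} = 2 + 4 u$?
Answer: $\frac{1328183062798}{25742625} \approx 51595.0$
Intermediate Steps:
$Y{\left(w \right)} = - 2 w$ ($Y{\left(w \right)} = \left(2 + 4 \left(-1\right)\right) w = \left(2 - 4\right) w = - 2 w$)
$- \frac{11613}{-21375} + \frac{16431}{\left(7508 + Y{\left(141 \right)}\right) \frac{1}{8004 + 14686}} = - \frac{11613}{-21375} + \frac{16431}{\left(7508 - 282\right) \frac{1}{8004 + 14686}} = \left(-11613\right) \left(- \frac{1}{21375}\right) + \frac{16431}{\left(7508 - 282\right) \frac{1}{22690}} = \frac{3871}{7125} + \frac{16431}{7226 \cdot \frac{1}{22690}} = \frac{3871}{7125} + \frac{16431}{\frac{3613}{11345}} = \frac{3871}{7125} + 16431 \cdot \frac{11345}{3613} = \frac{3871}{7125} + \frac{186409695}{3613} = \frac{1328183062798}{25742625}$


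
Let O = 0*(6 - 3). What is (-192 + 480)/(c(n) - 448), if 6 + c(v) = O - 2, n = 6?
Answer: -12/19 ≈ -0.63158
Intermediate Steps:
O = 0 (O = 0*3 = 0)
c(v) = -8 (c(v) = -6 + (0 - 2) = -6 - 2 = -8)
(-192 + 480)/(c(n) - 448) = (-192 + 480)/(-8 - 448) = 288/(-456) = 288*(-1/456) = -12/19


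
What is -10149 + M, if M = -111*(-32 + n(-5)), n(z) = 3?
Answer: -6930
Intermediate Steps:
M = 3219 (M = -111*(-32 + 3) = -111*(-29) = 3219)
-10149 + M = -10149 + 3219 = -6930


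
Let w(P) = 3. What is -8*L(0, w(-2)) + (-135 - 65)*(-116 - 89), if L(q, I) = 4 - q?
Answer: 40968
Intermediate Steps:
-8*L(0, w(-2)) + (-135 - 65)*(-116 - 89) = -8*(4 - 1*0) + (-135 - 65)*(-116 - 89) = -8*(4 + 0) - 200*(-205) = -8*4 + 41000 = -32 + 41000 = 40968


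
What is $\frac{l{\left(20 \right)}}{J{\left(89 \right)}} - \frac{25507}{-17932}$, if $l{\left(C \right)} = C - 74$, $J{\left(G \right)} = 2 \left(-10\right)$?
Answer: $\frac{369617}{89660} \approx 4.1224$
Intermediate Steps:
$J{\left(G \right)} = -20$
$l{\left(C \right)} = -74 + C$
$\frac{l{\left(20 \right)}}{J{\left(89 \right)}} - \frac{25507}{-17932} = \frac{-74 + 20}{-20} - \frac{25507}{-17932} = \left(-54\right) \left(- \frac{1}{20}\right) - - \frac{25507}{17932} = \frac{27}{10} + \frac{25507}{17932} = \frac{369617}{89660}$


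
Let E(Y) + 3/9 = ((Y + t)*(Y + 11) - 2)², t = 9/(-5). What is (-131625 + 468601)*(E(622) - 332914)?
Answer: 3895164603059006912/75 ≈ 5.1936e+16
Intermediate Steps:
t = -9/5 (t = 9*(-⅕) = -9/5 ≈ -1.8000)
E(Y) = -⅓ + (-2 + (11 + Y)*(-9/5 + Y))² (E(Y) = -⅓ + ((Y - 9/5)*(Y + 11) - 2)² = -⅓ + ((-9/5 + Y)*(11 + Y) - 2)² = -⅓ + ((11 + Y)*(-9/5 + Y) - 2)² = -⅓ + (-2 + (11 + Y)*(-9/5 + Y))²)
(-131625 + 468601)*(E(622) - 332914) = (-131625 + 468601)*((-⅓ + (-109 + 5*622² + 46*622)²/25) - 332914) = 336976*((-⅓ + (-109 + 5*386884 + 28612)²/25) - 332914) = 336976*((-⅓ + (-109 + 1934420 + 28612)²/25) - 332914) = 336976*((-⅓ + (1/25)*1962923²) - 332914) = 336976*((-⅓ + (1/25)*3853066703929) - 332914) = 336976*((-⅓ + 3853066703929/25) - 332914) = 336976*(11559200111762/75 - 332914) = 336976*(11559175143212/75) = 3895164603059006912/75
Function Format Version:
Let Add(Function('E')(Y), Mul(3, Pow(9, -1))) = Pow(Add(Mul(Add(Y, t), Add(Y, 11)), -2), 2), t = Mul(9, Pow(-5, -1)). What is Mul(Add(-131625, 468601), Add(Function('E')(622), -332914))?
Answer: Rational(3895164603059006912, 75) ≈ 5.1936e+16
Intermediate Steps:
t = Rational(-9, 5) (t = Mul(9, Rational(-1, 5)) = Rational(-9, 5) ≈ -1.8000)
Function('E')(Y) = Add(Rational(-1, 3), Pow(Add(-2, Mul(Add(11, Y), Add(Rational(-9, 5), Y))), 2)) (Function('E')(Y) = Add(Rational(-1, 3), Pow(Add(Mul(Add(Y, Rational(-9, 5)), Add(Y, 11)), -2), 2)) = Add(Rational(-1, 3), Pow(Add(Mul(Add(Rational(-9, 5), Y), Add(11, Y)), -2), 2)) = Add(Rational(-1, 3), Pow(Add(Mul(Add(11, Y), Add(Rational(-9, 5), Y)), -2), 2)) = Add(Rational(-1, 3), Pow(Add(-2, Mul(Add(11, Y), Add(Rational(-9, 5), Y))), 2)))
Mul(Add(-131625, 468601), Add(Function('E')(622), -332914)) = Mul(Add(-131625, 468601), Add(Add(Rational(-1, 3), Mul(Rational(1, 25), Pow(Add(-109, Mul(5, Pow(622, 2)), Mul(46, 622)), 2))), -332914)) = Mul(336976, Add(Add(Rational(-1, 3), Mul(Rational(1, 25), Pow(Add(-109, Mul(5, 386884), 28612), 2))), -332914)) = Mul(336976, Add(Add(Rational(-1, 3), Mul(Rational(1, 25), Pow(Add(-109, 1934420, 28612), 2))), -332914)) = Mul(336976, Add(Add(Rational(-1, 3), Mul(Rational(1, 25), Pow(1962923, 2))), -332914)) = Mul(336976, Add(Add(Rational(-1, 3), Mul(Rational(1, 25), 3853066703929)), -332914)) = Mul(336976, Add(Add(Rational(-1, 3), Rational(3853066703929, 25)), -332914)) = Mul(336976, Add(Rational(11559200111762, 75), -332914)) = Mul(336976, Rational(11559175143212, 75)) = Rational(3895164603059006912, 75)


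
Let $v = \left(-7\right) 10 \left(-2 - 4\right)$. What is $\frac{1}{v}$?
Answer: $\frac{1}{420} \approx 0.002381$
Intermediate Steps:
$v = 420$ ($v = - 70 \left(-2 - 4\right) = \left(-70\right) \left(-6\right) = 420$)
$\frac{1}{v} = \frac{1}{420}$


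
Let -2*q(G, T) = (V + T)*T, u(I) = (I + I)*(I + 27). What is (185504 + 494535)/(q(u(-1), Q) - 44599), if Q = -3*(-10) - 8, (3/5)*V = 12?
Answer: -680039/45061 ≈ -15.092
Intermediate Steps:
V = 20 (V = (5/3)*12 = 20)
Q = 22 (Q = 30 - 8 = 22)
u(I) = 2*I*(27 + I) (u(I) = (2*I)*(27 + I) = 2*I*(27 + I))
q(G, T) = -T*(20 + T)/2 (q(G, T) = -(20 + T)*T/2 = -T*(20 + T)/2)
(185504 + 494535)/(q(u(-1), Q) - 44599) = (185504 + 494535)/(-½*22*(20 + 22) - 44599) = 680039/(-½*22*42 - 44599) = 680039/(-462 - 44599) = 680039/(-45061) = 680039*(-1/45061) = -680039/45061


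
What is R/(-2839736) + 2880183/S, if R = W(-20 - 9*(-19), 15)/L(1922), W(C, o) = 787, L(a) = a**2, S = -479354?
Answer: -15106881439049132695/2514265255104810848 ≈ -6.0085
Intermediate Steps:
R = 787/3694084 (R = 787/(1922**2) = 787/3694084 ≈ 0.00021304)
R/(-2839736) + 2880183/S = (787/3694084)/(-2839736) + 2880183/(-479354) = (787/3694084)*(-1/2839736) + 2880183*(-1/479354) = -787/10490223321824 - 2880183/479354 = -15106881439049132695/2514265255104810848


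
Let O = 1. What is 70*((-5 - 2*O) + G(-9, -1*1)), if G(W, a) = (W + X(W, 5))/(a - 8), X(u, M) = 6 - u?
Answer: -1610/3 ≈ -536.67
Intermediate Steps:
G(W, a) = 6/(-8 + a) (G(W, a) = (W + (6 - W))/(a - 8) = 6/(-8 + a))
70*((-5 - 2*O) + G(-9, -1*1)) = 70*((-5 - 2*1) + 6/(-8 - 1*1)) = 70*((-5 - 2) + 6/(-8 - 1)) = 70*(-7 + 6/(-9)) = 70*(-7 + 6*(-⅑)) = 70*(-7 - ⅔) = 70*(-23/3) = -1610/3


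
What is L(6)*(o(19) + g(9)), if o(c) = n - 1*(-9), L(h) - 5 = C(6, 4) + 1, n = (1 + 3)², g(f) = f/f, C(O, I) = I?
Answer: 260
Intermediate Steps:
g(f) = 1
n = 16 (n = 4² = 16)
L(h) = 10 (L(h) = 5 + (4 + 1) = 5 + 5 = 10)
o(c) = 25 (o(c) = 16 - 1*(-9) = 16 + 9 = 25)
L(6)*(o(19) + g(9)) = 10*(25 + 1) = 10*26 = 260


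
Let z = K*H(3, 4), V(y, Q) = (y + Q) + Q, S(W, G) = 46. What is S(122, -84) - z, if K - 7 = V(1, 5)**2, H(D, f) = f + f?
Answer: -978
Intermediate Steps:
V(y, Q) = y + 2*Q (V(y, Q) = (Q + y) + Q = y + 2*Q)
H(D, f) = 2*f
K = 128 (K = 7 + (1 + 2*5)**2 = 7 + (1 + 10)**2 = 7 + 11**2 = 7 + 121 = 128)
z = 1024 (z = 128*(2*4) = 128*8 = 1024)
S(122, -84) - z = 46 - 1*1024 = 46 - 1024 = -978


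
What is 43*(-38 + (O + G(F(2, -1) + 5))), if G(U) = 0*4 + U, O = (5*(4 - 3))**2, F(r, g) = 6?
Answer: -86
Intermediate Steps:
O = 25 (O = (5*1)**2 = 5**2 = 25)
G(U) = U (G(U) = 0 + U = U)
43*(-38 + (O + G(F(2, -1) + 5))) = 43*(-38 + (25 + (6 + 5))) = 43*(-38 + (25 + 11)) = 43*(-38 + 36) = 43*(-2) = -86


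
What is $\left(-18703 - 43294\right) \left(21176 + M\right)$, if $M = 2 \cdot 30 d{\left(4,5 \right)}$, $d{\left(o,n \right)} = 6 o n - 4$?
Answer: $-1744347592$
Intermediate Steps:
$d{\left(o,n \right)} = -4 + 6 n o$ ($d{\left(o,n \right)} = 6 n o - 4 = -4 + 6 n o$)
$M = 6960$ ($M = 2 \cdot 30 \left(-4 + 6 \cdot 5 \cdot 4\right) = 2 \cdot 30 \left(-4 + 120\right) = 2 \cdot 30 \cdot 116 = 2 \cdot 3480 = 6960$)
$\left(-18703 - 43294\right) \left(21176 + M\right) = \left(-18703 - 43294\right) \left(21176 + 6960\right) = \left(-61997\right) 28136 = -1744347592$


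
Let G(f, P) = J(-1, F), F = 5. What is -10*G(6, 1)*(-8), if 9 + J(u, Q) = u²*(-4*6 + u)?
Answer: -2720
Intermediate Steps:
J(u, Q) = -9 + u²*(-24 + u) (J(u, Q) = -9 + u²*(-4*6 + u) = -9 + u²*(-24 + u))
G(f, P) = -34 (G(f, P) = -9 + (-1)³ - 24*(-1)² = -9 - 1 - 24*1 = -9 - 1 - 24 = -34)
-10*G(6, 1)*(-8) = -10*(-34)*(-8) = 340*(-8) = -2720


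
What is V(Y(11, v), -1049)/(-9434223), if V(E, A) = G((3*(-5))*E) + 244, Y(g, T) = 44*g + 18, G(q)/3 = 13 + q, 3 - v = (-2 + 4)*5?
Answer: 22307/9434223 ≈ 0.0023645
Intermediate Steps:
v = -7 (v = 3 - (-2 + 4)*5 = 3 - 2*5 = 3 - 1*10 = 3 - 10 = -7)
G(q) = 39 + 3*q (G(q) = 3*(13 + q) = 39 + 3*q)
Y(g, T) = 18 + 44*g
V(E, A) = 283 - 45*E (V(E, A) = (39 + 3*((3*(-5))*E)) + 244 = (39 + 3*(-15*E)) + 244 = (39 - 45*E) + 244 = 283 - 45*E)
V(Y(11, v), -1049)/(-9434223) = (283 - 45*(18 + 44*11))/(-9434223) = (283 - 45*(18 + 484))*(-1/9434223) = (283 - 45*502)*(-1/9434223) = (283 - 22590)*(-1/9434223) = -22307*(-1/9434223) = 22307/9434223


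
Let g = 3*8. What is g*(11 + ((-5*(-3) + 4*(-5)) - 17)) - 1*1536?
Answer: -1800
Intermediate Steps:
g = 24
g*(11 + ((-5*(-3) + 4*(-5)) - 17)) - 1*1536 = 24*(11 + ((-5*(-3) + 4*(-5)) - 17)) - 1*1536 = 24*(11 + ((15 - 20) - 17)) - 1536 = 24*(11 + (-5 - 17)) - 1536 = 24*(11 - 22) - 1536 = 24*(-11) - 1536 = -264 - 1536 = -1800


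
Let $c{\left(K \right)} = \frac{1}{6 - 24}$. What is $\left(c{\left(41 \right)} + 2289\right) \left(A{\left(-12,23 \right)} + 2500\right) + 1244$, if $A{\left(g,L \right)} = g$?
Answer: $\frac{51265240}{9} \approx 5.6961 \cdot 10^{6}$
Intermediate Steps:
$c{\left(K \right)} = - \frac{1}{18}$ ($c{\left(K \right)} = \frac{1}{-18} = - \frac{1}{18}$)
$\left(c{\left(41 \right)} + 2289\right) \left(A{\left(-12,23 \right)} + 2500\right) + 1244 = \left(- \frac{1}{18} + 2289\right) \left(-12 + 2500\right) + 1244 = \frac{41201}{18} \cdot 2488 + 1244 = \frac{51254044}{9} + 1244 = \frac{51265240}{9}$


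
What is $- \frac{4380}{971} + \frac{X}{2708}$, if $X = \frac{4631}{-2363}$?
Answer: $- \frac{28032134221}{6213432884} \approx -4.5115$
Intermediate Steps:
$X = - \frac{4631}{2363}$ ($X = 4631 \left(- \frac{1}{2363}\right) = - \frac{4631}{2363} \approx -1.9598$)
$- \frac{4380}{971} + \frac{X}{2708} = - \frac{4380}{971} - \frac{4631}{2363 \cdot 2708} = \left(-4380\right) \frac{1}{971} - \frac{4631}{6399004} = - \frac{4380}{971} - \frac{4631}{6399004} = - \frac{28032134221}{6213432884}$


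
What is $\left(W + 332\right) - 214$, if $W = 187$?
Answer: $305$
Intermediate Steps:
$\left(W + 332\right) - 214 = \left(187 + 332\right) - 214 = 519 - 214 = 305$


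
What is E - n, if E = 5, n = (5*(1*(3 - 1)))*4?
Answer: -35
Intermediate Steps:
n = 40 (n = (5*(1*2))*4 = (5*2)*4 = 10*4 = 40)
E - n = 5 - 1*40 = 5 - 40 = -35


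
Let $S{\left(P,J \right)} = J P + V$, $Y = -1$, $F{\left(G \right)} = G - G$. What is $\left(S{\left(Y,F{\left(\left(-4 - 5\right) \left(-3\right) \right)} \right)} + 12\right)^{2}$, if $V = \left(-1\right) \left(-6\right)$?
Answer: $324$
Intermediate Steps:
$F{\left(G \right)} = 0$
$V = 6$
$S{\left(P,J \right)} = 6 + J P$ ($S{\left(P,J \right)} = J P + 6 = 6 + J P$)
$\left(S{\left(Y,F{\left(\left(-4 - 5\right) \left(-3\right) \right)} \right)} + 12\right)^{2} = \left(\left(6 + 0 \left(-1\right)\right) + 12\right)^{2} = \left(\left(6 + 0\right) + 12\right)^{2} = \left(6 + 12\right)^{2} = 18^{2} = 324$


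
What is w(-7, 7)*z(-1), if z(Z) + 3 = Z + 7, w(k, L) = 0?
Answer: 0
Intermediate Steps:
z(Z) = 4 + Z (z(Z) = -3 + (Z + 7) = -3 + (7 + Z) = 4 + Z)
w(-7, 7)*z(-1) = 0*(4 - 1) = 0*3 = 0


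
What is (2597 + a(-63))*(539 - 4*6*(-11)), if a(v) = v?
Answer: 2034802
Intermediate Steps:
(2597 + a(-63))*(539 - 4*6*(-11)) = (2597 - 63)*(539 - 4*6*(-11)) = 2534*(539 - 24*(-11)) = 2534*(539 + 264) = 2534*803 = 2034802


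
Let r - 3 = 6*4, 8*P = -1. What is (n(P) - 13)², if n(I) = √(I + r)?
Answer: (52 - √430)²/16 ≈ 61.088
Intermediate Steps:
P = -⅛ (P = (⅛)*(-1) = -⅛ ≈ -0.12500)
r = 27 (r = 3 + 6*4 = 3 + 24 = 27)
n(I) = √(27 + I) (n(I) = √(I + 27) = √(27 + I))
(n(P) - 13)² = (√(27 - ⅛) - 13)² = (√(215/8) - 13)² = (√430/4 - 13)² = (-13 + √430/4)²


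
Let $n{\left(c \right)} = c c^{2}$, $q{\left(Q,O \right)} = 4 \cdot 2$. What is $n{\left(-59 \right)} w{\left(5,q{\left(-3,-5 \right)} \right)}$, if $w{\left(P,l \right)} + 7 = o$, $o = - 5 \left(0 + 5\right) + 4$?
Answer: $5750612$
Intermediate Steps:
$q{\left(Q,O \right)} = 8$
$o = -21$ ($o = \left(-5\right) 5 + 4 = -25 + 4 = -21$)
$w{\left(P,l \right)} = -28$ ($w{\left(P,l \right)} = -7 - 21 = -28$)
$n{\left(c \right)} = c^{3}$
$n{\left(-59 \right)} w{\left(5,q{\left(-3,-5 \right)} \right)} = \left(-59\right)^{3} \left(-28\right) = \left(-205379\right) \left(-28\right) = 5750612$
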